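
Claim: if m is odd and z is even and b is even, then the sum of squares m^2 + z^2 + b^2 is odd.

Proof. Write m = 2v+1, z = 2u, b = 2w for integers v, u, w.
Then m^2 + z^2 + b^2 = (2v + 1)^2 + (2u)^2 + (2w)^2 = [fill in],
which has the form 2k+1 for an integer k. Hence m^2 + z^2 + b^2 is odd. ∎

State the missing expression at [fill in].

(2v + 1)^2 + (2u)^2 + (2w)^2 = 4u^2 + 4v^2 + 4v + 4w^2 + 1
= 2(2u^2 + 2v^2 + 2v + 2w^2) + 1.
Since 2u^2 + 2v^2 + 2v + 2w^2 is an integer, the sum of squares is of the form 2k+1 for an integer k.

2(2u^2 + 2v^2 + 2v + 2w^2) + 1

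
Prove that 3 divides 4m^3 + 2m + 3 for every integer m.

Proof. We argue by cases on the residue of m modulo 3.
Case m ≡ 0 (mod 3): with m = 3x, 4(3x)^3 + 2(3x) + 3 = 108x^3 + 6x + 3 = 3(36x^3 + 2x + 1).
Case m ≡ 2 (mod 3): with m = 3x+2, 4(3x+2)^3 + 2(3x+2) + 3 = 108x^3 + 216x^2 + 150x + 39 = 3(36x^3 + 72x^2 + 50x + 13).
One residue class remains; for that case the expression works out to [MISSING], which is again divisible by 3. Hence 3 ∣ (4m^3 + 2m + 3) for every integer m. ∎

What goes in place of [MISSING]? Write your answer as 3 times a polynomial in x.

3(36x^3 + 36x^2 + 14x + 3)

Only m ≡ 1 (mod 3) is unaccounted for. Put m = 3x+1:
4(3x+1)^3 + 2(3x+1) + 3 expands to 108x^3 + 108x^2 + 42x + 9,
and factoring out 3 leaves 3(36x^3 + 36x^2 + 14x + 3).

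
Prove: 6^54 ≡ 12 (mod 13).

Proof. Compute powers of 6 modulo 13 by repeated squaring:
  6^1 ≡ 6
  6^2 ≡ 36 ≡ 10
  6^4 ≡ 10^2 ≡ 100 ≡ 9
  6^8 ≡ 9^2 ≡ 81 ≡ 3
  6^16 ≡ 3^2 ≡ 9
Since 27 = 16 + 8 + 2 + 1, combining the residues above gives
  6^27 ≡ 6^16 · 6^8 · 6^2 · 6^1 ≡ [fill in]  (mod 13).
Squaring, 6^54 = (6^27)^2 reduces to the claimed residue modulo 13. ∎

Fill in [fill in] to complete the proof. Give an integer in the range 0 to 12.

8

6^16 · 6^8 · 6^2 · 6^1 ≡ 9 · 3 · 10 · 6 = 1620.
1620 mod 13 = 8, so 6^27 ≡ 8 (mod 13).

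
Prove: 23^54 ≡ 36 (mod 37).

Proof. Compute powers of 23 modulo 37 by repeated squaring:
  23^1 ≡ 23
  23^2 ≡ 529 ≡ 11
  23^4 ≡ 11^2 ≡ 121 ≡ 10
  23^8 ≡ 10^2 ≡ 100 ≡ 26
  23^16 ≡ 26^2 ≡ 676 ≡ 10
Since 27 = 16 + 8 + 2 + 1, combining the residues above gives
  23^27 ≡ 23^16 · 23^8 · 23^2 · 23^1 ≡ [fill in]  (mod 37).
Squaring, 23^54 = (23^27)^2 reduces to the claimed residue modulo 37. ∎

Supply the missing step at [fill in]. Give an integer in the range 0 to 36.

31

Multiply the listed residues: 10 · 26 · 11 · 23 = 260 → 2860 → 65780.
Reducing modulo 37: 65780 = 1777·37 + 31, so 23^27 ≡ 31.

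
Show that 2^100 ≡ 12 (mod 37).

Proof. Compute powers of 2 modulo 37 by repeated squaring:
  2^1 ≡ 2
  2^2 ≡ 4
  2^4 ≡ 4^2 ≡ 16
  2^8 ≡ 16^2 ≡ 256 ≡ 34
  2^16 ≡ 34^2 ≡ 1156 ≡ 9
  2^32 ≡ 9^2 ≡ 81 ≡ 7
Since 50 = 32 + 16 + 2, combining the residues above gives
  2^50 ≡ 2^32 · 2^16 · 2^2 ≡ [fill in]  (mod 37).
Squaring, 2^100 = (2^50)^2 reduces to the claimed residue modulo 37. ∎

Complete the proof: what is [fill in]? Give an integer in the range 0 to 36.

30

Multiply the listed residues: 7 · 9 · 4 = 63 → 252.
Reducing modulo 37: 252 = 6·37 + 30, so 2^50 ≡ 30.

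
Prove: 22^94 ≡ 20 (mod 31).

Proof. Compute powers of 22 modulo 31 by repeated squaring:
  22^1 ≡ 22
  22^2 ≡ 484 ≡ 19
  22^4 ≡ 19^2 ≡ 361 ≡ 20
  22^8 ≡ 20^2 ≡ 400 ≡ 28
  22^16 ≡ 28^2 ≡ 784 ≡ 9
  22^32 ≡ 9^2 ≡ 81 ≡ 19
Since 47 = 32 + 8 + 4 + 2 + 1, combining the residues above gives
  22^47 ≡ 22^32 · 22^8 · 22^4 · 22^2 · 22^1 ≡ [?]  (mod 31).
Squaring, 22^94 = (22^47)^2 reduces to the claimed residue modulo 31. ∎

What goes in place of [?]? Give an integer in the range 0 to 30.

22^32 · 22^8 · 22^4 · 22^2 · 22^1 ≡ 19 · 28 · 20 · 19 · 22 = 4447520.
4447520 mod 31 = 12, so 22^47 ≡ 12 (mod 31).

12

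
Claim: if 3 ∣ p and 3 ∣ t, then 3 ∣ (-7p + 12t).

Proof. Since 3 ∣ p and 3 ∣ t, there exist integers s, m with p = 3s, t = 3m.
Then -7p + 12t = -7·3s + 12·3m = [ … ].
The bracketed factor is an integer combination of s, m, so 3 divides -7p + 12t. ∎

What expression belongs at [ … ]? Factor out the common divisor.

Each term has a factor of 3: -7·3s + 12·3m = 3·(12m - 7s).
Since 12m - 7s is an integer, 3 ∣ (-7p + 12t).

3(12m - 7s)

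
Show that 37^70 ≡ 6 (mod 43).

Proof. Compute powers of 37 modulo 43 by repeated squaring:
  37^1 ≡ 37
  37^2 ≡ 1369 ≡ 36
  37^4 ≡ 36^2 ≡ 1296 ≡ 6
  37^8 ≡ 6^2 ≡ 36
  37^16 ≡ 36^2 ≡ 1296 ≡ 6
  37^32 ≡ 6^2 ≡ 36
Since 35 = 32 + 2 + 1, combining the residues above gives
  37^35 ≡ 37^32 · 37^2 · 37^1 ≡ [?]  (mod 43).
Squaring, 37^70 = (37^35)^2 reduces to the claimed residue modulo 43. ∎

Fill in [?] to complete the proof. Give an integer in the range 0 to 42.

7

37^32 · 37^2 · 37^1 ≡ 36 · 36 · 37 = 47952.
47952 mod 43 = 7, so 37^35 ≡ 7 (mod 43).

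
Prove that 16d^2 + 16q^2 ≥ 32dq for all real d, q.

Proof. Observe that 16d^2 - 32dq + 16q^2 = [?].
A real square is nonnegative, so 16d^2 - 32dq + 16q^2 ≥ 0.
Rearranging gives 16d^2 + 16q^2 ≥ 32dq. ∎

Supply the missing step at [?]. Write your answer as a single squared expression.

(4d - 4q)^2

16d^2 - 32dq + 16q^2 is a perfect-square trinomial: the outer terms are (4d)^2 and (4q)^2, and the cross term is -2·4d·4q.
So 16d^2 - 32dq + 16q^2 = (4d - 4q)^2 ≥ 0.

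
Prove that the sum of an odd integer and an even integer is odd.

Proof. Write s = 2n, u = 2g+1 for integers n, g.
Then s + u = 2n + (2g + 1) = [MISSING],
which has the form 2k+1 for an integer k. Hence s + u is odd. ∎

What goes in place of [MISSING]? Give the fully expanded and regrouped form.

Expanding: 2n + (2g + 1) = 2g + 2n + 1.
Every term except the constant is even, so this is 2(g + n) + 1,
and g + n ∈ ℤ gives the required form.

2(g + n) + 1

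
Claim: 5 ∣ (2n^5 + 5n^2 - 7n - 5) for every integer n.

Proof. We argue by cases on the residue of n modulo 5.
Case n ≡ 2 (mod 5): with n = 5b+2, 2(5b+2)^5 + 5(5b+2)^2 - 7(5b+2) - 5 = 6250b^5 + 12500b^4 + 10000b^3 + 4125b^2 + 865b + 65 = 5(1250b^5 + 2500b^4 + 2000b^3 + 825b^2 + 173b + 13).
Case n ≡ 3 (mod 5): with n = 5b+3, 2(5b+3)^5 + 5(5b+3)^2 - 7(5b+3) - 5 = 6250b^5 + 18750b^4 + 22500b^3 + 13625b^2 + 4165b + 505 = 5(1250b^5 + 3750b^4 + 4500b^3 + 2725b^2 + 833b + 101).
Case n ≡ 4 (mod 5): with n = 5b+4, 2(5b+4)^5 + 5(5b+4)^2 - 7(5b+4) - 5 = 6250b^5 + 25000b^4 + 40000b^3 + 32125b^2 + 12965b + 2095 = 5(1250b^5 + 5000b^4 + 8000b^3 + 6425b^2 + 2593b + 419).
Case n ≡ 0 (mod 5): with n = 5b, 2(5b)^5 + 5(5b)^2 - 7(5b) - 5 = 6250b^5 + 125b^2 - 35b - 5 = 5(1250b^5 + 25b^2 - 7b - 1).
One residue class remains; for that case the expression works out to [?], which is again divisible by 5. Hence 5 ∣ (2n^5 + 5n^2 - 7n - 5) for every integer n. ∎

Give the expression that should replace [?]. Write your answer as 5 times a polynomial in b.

5(1250b^5 + 1250b^4 + 500b^3 + 125b^2 + 13b - 1)

Only n ≡ 1 (mod 5) is unaccounted for. Put n = 5b+1:
2(5b+1)^5 + 5(5b+1)^2 - 7(5b+1) - 5 expands to 6250b^5 + 6250b^4 + 2500b^3 + 625b^2 + 65b - 5,
and factoring out 5 leaves 5(1250b^5 + 1250b^4 + 500b^3 + 125b^2 + 13b - 1).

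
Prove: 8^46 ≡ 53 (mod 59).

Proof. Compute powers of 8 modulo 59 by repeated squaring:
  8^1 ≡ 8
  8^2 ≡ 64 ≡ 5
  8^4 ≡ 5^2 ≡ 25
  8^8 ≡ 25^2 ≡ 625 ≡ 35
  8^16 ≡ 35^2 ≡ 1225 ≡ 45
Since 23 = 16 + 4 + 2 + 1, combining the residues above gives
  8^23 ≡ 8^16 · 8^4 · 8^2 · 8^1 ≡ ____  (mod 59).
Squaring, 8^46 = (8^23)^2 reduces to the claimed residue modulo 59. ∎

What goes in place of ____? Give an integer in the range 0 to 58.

8^16 · 8^4 · 8^2 · 8^1 ≡ 45 · 25 · 5 · 8 = 45000.
45000 mod 59 = 42, so 8^23 ≡ 42 (mod 59).

42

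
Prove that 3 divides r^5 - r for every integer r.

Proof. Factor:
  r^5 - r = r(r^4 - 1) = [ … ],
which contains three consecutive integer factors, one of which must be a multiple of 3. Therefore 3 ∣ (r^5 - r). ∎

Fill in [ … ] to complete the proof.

(r - 1)r(r + 1)(r^2 + 1)

r^4 - 1 = (r^2 - 1)(r^2 + 1), and r^2 - 1 = (r-1)(r+1).
So r(r^4 - 1) = (r - 1)r(r + 1)(r^2 + 1).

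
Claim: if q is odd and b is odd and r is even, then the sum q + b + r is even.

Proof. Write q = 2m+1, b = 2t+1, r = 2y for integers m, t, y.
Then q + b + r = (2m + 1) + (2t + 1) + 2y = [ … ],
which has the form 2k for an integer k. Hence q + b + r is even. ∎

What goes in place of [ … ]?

(2m + 1) + (2t + 1) + 2y = 2m + 2t + 2y + 2
= 2(m + t + y + 1).
Since m + t + y + 1 is an integer, the sum is of the form 2k for an integer k.

2(m + t + y + 1)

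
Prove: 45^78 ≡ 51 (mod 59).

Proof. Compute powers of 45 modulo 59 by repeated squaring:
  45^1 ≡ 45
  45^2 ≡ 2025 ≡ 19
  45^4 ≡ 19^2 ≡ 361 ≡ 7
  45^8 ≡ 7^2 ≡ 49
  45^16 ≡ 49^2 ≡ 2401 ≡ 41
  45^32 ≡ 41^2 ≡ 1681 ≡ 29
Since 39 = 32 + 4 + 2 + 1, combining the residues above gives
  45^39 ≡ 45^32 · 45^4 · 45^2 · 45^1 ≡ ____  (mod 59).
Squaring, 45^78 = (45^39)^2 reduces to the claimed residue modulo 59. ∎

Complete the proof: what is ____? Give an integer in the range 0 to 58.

45^32 · 45^4 · 45^2 · 45^1 ≡ 29 · 7 · 19 · 45 = 173565.
173565 mod 59 = 46, so 45^39 ≡ 46 (mod 59).

46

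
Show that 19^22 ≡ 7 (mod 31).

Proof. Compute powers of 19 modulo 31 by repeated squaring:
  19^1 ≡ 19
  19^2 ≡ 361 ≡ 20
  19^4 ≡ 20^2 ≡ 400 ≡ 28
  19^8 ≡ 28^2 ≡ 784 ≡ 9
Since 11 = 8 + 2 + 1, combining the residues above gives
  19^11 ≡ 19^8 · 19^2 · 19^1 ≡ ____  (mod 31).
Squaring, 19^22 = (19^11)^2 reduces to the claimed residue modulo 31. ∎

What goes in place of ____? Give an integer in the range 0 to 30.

Multiply the listed residues: 9 · 20 · 19 = 180 → 3420.
Reducing modulo 31: 3420 = 110·31 + 10, so 19^11 ≡ 10.

10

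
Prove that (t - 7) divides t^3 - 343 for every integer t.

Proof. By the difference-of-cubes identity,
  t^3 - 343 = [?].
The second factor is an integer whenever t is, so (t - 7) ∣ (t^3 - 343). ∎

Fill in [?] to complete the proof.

a^3 - b^3 = (a - b)(a^2 + ab + b^2). With a = t, b = 7:
t^3 - 343 = (t - 7)(t^2 + 7t + 49).

(t - 7)(t^2 + 7t + 49)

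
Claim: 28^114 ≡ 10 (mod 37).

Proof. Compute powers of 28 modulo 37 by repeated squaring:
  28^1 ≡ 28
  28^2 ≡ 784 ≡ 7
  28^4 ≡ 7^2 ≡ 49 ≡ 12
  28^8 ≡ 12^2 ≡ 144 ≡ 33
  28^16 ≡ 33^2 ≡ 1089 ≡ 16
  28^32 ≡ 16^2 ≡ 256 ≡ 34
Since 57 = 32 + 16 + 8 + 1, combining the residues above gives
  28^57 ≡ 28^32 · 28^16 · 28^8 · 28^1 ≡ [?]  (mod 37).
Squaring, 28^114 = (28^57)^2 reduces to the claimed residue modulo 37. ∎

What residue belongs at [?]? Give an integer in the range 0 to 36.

11

28^32 · 28^16 · 28^8 · 28^1 ≡ 34 · 16 · 33 · 28 = 502656.
502656 mod 37 = 11, so 28^57 ≡ 11 (mod 37).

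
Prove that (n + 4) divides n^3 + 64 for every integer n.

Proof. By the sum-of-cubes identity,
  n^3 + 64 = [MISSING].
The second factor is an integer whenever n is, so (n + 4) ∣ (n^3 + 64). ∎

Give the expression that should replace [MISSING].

(n + 4)(n^2 - 4n + 16)

Polynomial division of n^3 + 64 by n + 4 leaves remainder 0 and quotient n^2 - 4n + 16.
Hence n^3 + 64 = (n + 4)(n^2 - 4n + 16).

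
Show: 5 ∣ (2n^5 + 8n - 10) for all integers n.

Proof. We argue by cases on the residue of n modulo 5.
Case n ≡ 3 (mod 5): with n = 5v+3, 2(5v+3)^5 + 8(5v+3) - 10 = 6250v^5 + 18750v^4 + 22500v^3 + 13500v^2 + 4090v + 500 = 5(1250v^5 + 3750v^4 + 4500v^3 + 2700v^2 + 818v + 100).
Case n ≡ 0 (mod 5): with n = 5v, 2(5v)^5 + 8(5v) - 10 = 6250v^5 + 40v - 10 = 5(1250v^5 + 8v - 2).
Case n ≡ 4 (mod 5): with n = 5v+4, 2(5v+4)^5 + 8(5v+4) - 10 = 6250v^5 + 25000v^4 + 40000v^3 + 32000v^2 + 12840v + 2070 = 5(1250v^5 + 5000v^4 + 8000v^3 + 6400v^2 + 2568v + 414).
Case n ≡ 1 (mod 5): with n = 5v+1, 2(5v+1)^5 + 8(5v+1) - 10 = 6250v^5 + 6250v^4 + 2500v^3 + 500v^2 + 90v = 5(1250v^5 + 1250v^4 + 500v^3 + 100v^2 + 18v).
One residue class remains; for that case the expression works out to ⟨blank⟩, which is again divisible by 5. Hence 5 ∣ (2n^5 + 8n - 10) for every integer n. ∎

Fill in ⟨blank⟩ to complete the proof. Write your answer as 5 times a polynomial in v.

Only n ≡ 2 (mod 5) is unaccounted for. Put n = 5v+2:
2(5v+2)^5 + 8(5v+2) - 10 expands to 6250v^5 + 12500v^4 + 10000v^3 + 4000v^2 + 840v + 70,
and factoring out 5 leaves 5(1250v^5 + 2500v^4 + 2000v^3 + 800v^2 + 168v + 14).

5(1250v^5 + 2500v^4 + 2000v^3 + 800v^2 + 168v + 14)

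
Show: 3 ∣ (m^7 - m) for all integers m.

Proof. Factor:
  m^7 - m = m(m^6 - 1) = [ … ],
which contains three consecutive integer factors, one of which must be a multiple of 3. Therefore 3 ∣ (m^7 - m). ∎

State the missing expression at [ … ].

(m - 1)m(m + 1)(m^4 + m^2 + 1)

m^6 - 1 = (m^2 - 1)(m^4 + m^2 + 1), and m^2 - 1 = (m-1)(m+1).
So m(m^6 - 1) = (m - 1)m(m + 1)(m^4 + m^2 + 1).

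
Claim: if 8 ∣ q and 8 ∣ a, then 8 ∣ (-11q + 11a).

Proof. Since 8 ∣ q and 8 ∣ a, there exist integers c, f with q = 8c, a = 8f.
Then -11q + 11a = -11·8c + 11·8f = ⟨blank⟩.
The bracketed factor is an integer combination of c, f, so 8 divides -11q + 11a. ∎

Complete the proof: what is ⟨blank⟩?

8(-11c + 11f)

Pull the common 8 out of every term: -11·8c + 11·8f = 8(-11c + 11f).
-11c + 11f is an integer, which exhibits the divisibility.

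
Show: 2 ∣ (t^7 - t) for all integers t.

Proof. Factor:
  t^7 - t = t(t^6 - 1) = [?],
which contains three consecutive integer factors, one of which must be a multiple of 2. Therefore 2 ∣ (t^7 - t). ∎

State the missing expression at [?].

t^6 - 1 = (t^2 - 1)(t^4 + t^2 + 1), and t^2 - 1 = (t-1)(t+1).
So t(t^6 - 1) = (t - 1)t(t + 1)(t^4 + t^2 + 1).

(t - 1)t(t + 1)(t^4 + t^2 + 1)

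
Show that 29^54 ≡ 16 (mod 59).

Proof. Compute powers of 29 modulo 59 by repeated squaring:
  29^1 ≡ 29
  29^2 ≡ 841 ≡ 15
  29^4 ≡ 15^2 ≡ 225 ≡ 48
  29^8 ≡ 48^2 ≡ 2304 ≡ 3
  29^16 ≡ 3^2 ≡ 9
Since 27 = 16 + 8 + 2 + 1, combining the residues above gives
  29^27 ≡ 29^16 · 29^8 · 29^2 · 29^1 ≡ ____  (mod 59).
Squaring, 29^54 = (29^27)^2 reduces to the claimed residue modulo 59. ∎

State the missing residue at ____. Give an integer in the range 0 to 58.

29^16 · 29^8 · 29^2 · 29^1 ≡ 9 · 3 · 15 · 29 = 11745.
11745 mod 59 = 4, so 29^27 ≡ 4 (mod 59).

4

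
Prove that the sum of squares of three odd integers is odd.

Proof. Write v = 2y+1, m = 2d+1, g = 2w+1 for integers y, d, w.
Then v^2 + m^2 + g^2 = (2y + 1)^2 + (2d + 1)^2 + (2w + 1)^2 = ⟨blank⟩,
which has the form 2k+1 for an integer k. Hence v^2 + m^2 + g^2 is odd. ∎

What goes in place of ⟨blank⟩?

(2y + 1)^2 + (2d + 1)^2 + (2w + 1)^2 = 4d^2 + 4d + 4w^2 + 4w + 4y^2 + 4y + 3
= 2(2d^2 + 2d + 2w^2 + 2w + 2y^2 + 2y + 1) + 1.
Since 2d^2 + 2d + 2w^2 + 2w + 2y^2 + 2y + 1 is an integer, the sum of squares is of the form 2k+1 for an integer k.

2(2d^2 + 2d + 2w^2 + 2w + 2y^2 + 2y + 1) + 1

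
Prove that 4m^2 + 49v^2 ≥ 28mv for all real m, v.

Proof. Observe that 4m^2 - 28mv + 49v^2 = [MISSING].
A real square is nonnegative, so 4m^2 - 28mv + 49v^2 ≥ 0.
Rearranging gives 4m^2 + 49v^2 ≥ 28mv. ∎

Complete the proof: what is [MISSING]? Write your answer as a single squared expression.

The leading and trailing coefficients are 2^2 and 7^2, and 28 = 2·2·7, so the trinomial is (2m - 7v)^2.
Hence 4m^2 - 28mv + 49v^2 ≥ 0.

(2m - 7v)^2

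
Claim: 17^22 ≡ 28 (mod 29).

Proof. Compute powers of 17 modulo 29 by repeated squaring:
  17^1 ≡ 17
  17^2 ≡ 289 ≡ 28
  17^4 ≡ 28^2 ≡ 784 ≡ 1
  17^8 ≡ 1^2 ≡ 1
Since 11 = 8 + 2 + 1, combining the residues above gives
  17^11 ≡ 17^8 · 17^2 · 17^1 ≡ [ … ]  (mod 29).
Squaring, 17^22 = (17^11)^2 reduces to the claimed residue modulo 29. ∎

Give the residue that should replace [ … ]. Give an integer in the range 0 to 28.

Multiply the listed residues: 1 · 28 · 17 = 28 → 476.
Reducing modulo 29: 476 = 16·29 + 12, so 17^11 ≡ 12.

12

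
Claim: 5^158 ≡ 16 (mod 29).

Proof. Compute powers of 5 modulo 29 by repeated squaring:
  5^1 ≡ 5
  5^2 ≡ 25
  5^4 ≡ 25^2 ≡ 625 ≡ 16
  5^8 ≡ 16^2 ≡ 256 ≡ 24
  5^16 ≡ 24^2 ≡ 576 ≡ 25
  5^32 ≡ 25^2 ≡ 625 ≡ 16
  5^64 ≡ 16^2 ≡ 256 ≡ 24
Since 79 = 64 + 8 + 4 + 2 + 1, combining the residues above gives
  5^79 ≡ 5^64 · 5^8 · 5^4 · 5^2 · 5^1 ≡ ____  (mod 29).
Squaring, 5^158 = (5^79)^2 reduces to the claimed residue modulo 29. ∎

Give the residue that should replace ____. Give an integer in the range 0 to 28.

4

Multiply the listed residues: 24 · 24 · 16 · 25 · 5 = 576 → 9216 → 230400 → 1152000.
Reducing modulo 29: 1152000 = 39724·29 + 4, so 5^79 ≡ 4.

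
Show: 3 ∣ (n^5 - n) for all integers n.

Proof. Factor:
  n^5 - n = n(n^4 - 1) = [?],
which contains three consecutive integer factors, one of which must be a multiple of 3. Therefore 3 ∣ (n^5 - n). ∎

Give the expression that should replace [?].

n^4 - 1 = (n^2 - 1)(n^2 + 1), and n^2 - 1 = (n-1)(n+1).
So n(n^4 - 1) = (n - 1)n(n + 1)(n^2 + 1).

(n - 1)n(n + 1)(n^2 + 1)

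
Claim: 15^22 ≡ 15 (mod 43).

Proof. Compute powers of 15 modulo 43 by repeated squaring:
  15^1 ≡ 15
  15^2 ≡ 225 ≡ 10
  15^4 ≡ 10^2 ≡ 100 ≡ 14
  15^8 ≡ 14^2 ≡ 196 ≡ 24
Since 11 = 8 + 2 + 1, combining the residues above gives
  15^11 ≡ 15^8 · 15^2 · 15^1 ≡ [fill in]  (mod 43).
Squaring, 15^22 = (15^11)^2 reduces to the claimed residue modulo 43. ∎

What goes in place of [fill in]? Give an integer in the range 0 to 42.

31

Multiply the listed residues: 24 · 10 · 15 = 240 → 3600.
Reducing modulo 43: 3600 = 83·43 + 31, so 15^11 ≡ 31.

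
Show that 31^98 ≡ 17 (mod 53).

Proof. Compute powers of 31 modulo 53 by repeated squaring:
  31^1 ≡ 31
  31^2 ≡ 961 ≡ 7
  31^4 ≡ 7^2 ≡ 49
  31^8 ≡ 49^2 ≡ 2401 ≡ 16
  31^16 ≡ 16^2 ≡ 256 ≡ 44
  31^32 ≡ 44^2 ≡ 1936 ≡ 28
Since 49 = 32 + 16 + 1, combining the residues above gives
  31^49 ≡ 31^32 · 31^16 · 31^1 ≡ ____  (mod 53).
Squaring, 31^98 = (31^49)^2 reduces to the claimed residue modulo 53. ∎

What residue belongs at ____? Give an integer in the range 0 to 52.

32

31^32 · 31^16 · 31^1 ≡ 28 · 44 · 31 = 38192.
38192 mod 53 = 32, so 31^49 ≡ 32 (mod 53).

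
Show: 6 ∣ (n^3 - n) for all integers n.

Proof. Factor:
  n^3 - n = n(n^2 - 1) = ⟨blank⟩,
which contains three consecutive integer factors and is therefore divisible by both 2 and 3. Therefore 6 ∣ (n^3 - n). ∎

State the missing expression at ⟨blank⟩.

(n - 1)n(n + 1)

n(n^2 - 1) = n(n - 1)(n + 1) = (n - 1)n(n + 1).
These three factors are consecutive integers, so their product is divisible by 6.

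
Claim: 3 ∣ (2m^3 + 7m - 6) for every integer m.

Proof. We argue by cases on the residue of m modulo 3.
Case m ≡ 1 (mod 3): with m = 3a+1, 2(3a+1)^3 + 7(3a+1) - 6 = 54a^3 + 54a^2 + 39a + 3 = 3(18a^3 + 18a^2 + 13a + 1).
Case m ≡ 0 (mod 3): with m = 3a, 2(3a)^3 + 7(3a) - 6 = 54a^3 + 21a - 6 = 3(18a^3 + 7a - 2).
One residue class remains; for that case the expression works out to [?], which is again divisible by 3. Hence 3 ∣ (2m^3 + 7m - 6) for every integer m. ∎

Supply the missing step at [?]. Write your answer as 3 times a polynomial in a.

3(18a^3 + 36a^2 + 31a + 8)

Only m ≡ 2 (mod 3) is unaccounted for. Put m = 3a+2:
2(3a+2)^3 + 7(3a+2) - 6 expands to 54a^3 + 108a^2 + 93a + 24,
and factoring out 3 leaves 3(18a^3 + 36a^2 + 31a + 8).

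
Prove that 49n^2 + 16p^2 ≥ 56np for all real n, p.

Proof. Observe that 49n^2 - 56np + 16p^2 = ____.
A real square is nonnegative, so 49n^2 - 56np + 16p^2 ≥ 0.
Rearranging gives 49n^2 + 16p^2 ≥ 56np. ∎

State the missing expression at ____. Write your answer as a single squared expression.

(7n - 4p)^2

The leading and trailing coefficients are 7^2 and 4^2, and 56 = 2·7·4, so the trinomial is (7n - 4p)^2.
Hence 49n^2 - 56np + 16p^2 ≥ 0.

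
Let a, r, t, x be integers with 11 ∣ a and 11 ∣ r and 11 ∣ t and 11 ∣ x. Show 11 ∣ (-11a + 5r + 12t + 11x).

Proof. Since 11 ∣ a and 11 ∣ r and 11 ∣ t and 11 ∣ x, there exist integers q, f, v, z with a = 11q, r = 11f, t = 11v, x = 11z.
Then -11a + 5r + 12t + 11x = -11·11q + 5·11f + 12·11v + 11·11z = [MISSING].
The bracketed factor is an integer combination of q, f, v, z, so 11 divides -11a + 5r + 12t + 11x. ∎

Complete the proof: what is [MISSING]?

11(5f - 11q + 12v + 11z)

Each term has a factor of 11: -11·11q + 5·11f + 12·11v + 11·11z = 11·(5f - 11q + 12v + 11z).
Since 5f - 11q + 12v + 11z is an integer, 11 ∣ (-11a + 5r + 12t + 11x).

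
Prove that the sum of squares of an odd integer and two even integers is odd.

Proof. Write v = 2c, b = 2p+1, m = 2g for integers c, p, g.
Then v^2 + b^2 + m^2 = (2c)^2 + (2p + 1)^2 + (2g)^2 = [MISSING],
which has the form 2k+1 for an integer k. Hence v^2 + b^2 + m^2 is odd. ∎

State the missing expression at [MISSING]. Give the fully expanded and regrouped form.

2(2c^2 + 2g^2 + 2p^2 + 2p) + 1

(2c)^2 + (2p + 1)^2 + (2g)^2 = 4c^2 + 4g^2 + 4p^2 + 4p + 1
= 2(2c^2 + 2g^2 + 2p^2 + 2p) + 1.
Since 2c^2 + 2g^2 + 2p^2 + 2p is an integer, the sum of squares is of the form 2k+1 for an integer k.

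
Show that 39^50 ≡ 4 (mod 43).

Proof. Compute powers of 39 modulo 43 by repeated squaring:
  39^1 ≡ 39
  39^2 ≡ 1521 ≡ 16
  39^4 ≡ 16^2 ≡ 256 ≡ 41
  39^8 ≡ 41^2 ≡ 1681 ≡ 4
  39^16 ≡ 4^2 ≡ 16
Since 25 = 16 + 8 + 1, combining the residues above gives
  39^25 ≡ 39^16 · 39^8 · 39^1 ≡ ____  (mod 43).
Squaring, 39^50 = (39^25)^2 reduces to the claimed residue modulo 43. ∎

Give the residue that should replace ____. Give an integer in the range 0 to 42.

2

Multiply the listed residues: 16 · 4 · 39 = 64 → 2496.
Reducing modulo 43: 2496 = 58·43 + 2, so 39^25 ≡ 2.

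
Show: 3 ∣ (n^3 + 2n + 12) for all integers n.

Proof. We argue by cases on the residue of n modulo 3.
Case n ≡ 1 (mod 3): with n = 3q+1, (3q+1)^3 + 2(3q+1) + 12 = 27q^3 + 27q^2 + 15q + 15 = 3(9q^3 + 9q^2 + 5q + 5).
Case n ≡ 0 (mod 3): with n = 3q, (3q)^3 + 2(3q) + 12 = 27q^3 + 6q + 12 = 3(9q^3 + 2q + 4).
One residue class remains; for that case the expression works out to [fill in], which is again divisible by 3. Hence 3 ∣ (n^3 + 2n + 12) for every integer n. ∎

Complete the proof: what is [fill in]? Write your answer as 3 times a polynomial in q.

3(9q^3 + 18q^2 + 14q + 8)

Only n ≡ 2 (mod 3) is unaccounted for. Put n = 3q+2:
(3q+2)^3 + 2(3q+2) + 12 expands to 27q^3 + 54q^2 + 42q + 24,
and factoring out 3 leaves 3(9q^3 + 18q^2 + 14q + 8).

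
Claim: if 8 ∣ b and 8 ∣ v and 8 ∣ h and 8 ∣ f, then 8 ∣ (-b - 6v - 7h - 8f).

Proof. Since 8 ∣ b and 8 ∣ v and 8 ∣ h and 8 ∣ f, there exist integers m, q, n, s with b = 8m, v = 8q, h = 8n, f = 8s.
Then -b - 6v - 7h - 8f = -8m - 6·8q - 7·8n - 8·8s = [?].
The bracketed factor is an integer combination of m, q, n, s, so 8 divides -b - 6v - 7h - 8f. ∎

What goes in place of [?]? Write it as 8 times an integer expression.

8(-m - 7n - 6q - 8s)

Pull the common 8 out of every term: -8m - 6·8q - 7·8n - 8·8s = 8(-m - 7n - 6q - 8s).
-m - 7n - 6q - 8s is an integer, which exhibits the divisibility.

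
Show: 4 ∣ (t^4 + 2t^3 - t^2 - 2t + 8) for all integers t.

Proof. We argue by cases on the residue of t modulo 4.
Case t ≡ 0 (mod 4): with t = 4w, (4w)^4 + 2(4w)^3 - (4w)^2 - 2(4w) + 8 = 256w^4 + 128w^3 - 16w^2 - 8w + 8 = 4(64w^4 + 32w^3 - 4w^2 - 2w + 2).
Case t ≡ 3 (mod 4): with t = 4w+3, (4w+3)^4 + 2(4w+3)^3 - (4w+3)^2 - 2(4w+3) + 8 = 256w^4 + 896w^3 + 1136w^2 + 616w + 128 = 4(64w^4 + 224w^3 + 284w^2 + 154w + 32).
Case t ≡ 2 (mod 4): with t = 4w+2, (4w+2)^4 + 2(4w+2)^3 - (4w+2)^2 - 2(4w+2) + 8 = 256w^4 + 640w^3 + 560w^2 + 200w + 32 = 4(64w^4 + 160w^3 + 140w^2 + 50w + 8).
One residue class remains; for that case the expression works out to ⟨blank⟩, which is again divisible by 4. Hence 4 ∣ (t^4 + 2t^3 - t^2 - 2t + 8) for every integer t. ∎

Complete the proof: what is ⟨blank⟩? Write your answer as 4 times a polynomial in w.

4(64w^4 + 96w^3 + 44w^2 + 6w + 2)

Only t ≡ 1 (mod 4) is unaccounted for. Put t = 4w+1:
(4w+1)^4 + 2(4w+1)^3 - (4w+1)^2 - 2(4w+1) + 8 expands to 256w^4 + 384w^3 + 176w^2 + 24w + 8,
and factoring out 4 leaves 4(64w^4 + 96w^3 + 44w^2 + 6w + 2).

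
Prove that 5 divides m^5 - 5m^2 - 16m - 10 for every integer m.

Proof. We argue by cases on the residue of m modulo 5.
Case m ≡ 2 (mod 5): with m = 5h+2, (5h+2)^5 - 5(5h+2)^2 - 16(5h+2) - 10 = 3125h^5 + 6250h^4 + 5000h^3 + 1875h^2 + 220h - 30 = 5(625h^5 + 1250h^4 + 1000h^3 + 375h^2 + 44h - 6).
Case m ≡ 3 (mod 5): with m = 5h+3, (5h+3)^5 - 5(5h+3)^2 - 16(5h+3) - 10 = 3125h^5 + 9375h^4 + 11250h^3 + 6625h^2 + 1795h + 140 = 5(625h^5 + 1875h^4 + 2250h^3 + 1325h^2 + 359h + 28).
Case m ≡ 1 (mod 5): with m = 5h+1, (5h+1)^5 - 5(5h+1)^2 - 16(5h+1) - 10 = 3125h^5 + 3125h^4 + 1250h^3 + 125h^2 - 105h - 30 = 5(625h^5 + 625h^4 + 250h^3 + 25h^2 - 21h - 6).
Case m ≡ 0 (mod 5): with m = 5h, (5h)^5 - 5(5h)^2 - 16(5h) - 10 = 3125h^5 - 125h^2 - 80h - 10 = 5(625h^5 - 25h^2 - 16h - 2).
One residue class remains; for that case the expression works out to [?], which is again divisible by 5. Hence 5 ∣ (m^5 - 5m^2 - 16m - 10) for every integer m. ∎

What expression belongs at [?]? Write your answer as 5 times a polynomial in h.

5(625h^5 + 2500h^4 + 4000h^3 + 3175h^2 + 1224h + 174)

The residues treated are {2, 3, 1, 0}, so the missing case is m ≡ 4 (mod 5); write m = 5h+4.
Then (5h+4)^5 - 5(5h+4)^2 - 16(5h+4) - 10 = 3125h^5 + 12500h^4 + 20000h^3 + 15875h^2 + 6120h + 870 = 5(625h^5 + 2500h^4 + 4000h^3 + 3175h^2 + 1224h + 174).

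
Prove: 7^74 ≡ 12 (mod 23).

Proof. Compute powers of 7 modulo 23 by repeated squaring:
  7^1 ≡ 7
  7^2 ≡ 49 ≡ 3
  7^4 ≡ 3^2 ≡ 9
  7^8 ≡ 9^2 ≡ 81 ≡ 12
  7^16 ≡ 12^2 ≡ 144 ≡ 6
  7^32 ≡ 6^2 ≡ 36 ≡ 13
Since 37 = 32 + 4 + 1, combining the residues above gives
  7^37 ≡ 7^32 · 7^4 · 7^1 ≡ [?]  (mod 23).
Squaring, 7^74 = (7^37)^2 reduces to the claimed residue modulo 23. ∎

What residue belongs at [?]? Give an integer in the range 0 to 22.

14

7^32 · 7^4 · 7^1 ≡ 13 · 9 · 7 = 819.
819 mod 23 = 14, so 7^37 ≡ 14 (mod 23).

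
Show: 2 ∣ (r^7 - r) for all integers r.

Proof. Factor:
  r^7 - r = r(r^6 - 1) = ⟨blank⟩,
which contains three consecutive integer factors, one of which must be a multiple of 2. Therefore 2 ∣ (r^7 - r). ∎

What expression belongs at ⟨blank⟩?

(r - 1)r(r + 1)(r^4 + r^2 + 1)

r^6 - 1 = (r^2 - 1)(r^4 + r^2 + 1), and r^2 - 1 = (r-1)(r+1).
So r(r^6 - 1) = (r - 1)r(r + 1)(r^4 + r^2 + 1).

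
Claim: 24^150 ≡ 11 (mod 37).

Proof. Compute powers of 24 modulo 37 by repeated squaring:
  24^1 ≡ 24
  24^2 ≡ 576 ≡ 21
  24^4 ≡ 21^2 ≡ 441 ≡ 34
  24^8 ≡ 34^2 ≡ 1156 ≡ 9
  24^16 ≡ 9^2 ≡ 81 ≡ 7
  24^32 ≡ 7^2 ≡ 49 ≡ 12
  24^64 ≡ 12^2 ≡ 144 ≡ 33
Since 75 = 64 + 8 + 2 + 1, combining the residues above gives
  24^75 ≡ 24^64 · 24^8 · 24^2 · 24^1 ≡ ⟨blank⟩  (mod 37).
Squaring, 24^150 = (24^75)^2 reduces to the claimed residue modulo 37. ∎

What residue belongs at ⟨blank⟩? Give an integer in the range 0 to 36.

23

Multiply the listed residues: 33 · 9 · 21 · 24 = 297 → 6237 → 149688.
Reducing modulo 37: 149688 = 4045·37 + 23, so 24^75 ≡ 23.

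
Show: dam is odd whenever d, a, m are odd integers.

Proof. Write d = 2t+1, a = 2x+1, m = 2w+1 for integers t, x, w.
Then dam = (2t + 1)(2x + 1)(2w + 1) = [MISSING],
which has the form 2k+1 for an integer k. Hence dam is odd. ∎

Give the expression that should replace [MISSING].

2(4twx + 2tw + 2tx + t + 2wx + w + x) + 1

(2t + 1)(2x + 1)(2w + 1) = 8twx + 4tw + 4tx + 2t + 4wx + 2w + 2x + 1
= 2(4twx + 2tw + 2tx + t + 2wx + w + x) + 1.
Since 4twx + 2tw + 2tx + t + 2wx + w + x is an integer, the product is of the form 2k+1 for an integer k.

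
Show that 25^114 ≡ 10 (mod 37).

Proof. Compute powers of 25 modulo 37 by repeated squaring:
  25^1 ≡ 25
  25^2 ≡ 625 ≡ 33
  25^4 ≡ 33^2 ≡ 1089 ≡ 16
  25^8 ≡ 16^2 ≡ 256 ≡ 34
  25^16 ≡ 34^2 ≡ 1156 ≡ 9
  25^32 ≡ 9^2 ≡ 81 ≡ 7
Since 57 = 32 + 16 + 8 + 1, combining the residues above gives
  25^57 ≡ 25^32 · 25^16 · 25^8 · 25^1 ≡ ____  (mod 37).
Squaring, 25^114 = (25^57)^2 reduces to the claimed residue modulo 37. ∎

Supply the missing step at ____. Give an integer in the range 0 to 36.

11

Multiply the listed residues: 7 · 9 · 34 · 25 = 63 → 2142 → 53550.
Reducing modulo 37: 53550 = 1447·37 + 11, so 25^57 ≡ 11.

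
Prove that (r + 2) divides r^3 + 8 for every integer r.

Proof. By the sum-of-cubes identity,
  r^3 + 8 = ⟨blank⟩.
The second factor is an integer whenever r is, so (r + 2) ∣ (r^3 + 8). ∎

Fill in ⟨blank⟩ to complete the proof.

(r + 2)(r^2 - 2r + 4)

a^3 + b^3 = (a + b)(a^2 - ab + b^2). With a = r, b = 2:
r^3 + 8 = (r + 2)(r^2 - 2r + 4).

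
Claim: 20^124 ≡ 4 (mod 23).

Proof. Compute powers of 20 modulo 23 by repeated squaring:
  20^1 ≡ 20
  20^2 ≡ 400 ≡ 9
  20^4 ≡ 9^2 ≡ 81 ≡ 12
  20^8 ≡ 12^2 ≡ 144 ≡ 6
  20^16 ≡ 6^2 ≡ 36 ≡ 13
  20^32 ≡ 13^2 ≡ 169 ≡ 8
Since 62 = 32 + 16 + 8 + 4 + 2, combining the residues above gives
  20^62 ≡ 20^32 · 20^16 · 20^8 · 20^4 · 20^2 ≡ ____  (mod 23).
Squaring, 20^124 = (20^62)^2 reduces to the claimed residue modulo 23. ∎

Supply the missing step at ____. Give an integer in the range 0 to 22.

2

Multiply the listed residues: 8 · 13 · 6 · 12 · 9 = 104 → 624 → 7488 → 67392.
Reducing modulo 23: 67392 = 2930·23 + 2, so 20^62 ≡ 2.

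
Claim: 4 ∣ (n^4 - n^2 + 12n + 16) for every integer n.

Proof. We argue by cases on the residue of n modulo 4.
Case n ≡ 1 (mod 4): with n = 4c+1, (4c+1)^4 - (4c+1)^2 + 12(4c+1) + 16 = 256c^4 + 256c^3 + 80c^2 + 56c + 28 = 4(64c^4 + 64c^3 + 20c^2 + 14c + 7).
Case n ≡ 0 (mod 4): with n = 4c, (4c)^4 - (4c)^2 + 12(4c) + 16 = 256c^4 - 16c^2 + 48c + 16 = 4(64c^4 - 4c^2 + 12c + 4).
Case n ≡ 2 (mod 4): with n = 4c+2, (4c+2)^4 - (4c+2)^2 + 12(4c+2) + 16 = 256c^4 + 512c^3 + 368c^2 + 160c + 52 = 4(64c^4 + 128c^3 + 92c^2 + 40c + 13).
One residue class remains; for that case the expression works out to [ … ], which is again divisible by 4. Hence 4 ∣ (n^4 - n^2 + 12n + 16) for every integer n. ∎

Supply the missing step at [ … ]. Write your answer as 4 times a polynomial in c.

Only n ≡ 3 (mod 4) is unaccounted for. Put n = 4c+3:
(4c+3)^4 - (4c+3)^2 + 12(4c+3) + 16 expands to 256c^4 + 768c^3 + 848c^2 + 456c + 124,
and factoring out 4 leaves 4(64c^4 + 192c^3 + 212c^2 + 114c + 31).

4(64c^4 + 192c^3 + 212c^2 + 114c + 31)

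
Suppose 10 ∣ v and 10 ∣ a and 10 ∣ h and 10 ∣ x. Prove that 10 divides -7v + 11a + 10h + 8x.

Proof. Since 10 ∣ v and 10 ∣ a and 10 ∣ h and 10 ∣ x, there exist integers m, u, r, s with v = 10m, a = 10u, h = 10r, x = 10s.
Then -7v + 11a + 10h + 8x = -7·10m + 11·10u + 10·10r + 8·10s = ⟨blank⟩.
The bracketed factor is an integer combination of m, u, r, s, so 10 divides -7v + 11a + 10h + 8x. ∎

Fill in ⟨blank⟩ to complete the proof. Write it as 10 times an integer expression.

Each term has a factor of 10: -7·10m + 11·10u + 10·10r + 8·10s = 10·(-7m + 10r + 8s + 11u).
Since -7m + 10r + 8s + 11u is an integer, 10 ∣ (-7v + 11a + 10h + 8x).

10(-7m + 10r + 8s + 11u)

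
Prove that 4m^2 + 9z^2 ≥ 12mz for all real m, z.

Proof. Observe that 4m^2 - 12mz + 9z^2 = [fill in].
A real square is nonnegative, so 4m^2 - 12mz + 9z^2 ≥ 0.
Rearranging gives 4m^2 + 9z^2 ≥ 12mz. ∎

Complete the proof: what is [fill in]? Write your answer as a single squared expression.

The leading and trailing coefficients are 2^2 and 3^2, and 12 = 2·2·3, so the trinomial is (2m - 3z)^2.
Hence 4m^2 - 12mz + 9z^2 ≥ 0.

(2m - 3z)^2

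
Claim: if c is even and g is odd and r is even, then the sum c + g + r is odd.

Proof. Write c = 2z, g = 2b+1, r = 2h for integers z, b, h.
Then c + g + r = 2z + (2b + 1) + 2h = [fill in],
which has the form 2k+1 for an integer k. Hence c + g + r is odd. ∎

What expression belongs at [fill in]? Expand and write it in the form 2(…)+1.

2z + (2b + 1) + 2h = 2b + 2h + 2z + 1
= 2(b + h + z) + 1.
Since b + h + z is an integer, the sum is of the form 2k+1 for an integer k.

2(b + h + z) + 1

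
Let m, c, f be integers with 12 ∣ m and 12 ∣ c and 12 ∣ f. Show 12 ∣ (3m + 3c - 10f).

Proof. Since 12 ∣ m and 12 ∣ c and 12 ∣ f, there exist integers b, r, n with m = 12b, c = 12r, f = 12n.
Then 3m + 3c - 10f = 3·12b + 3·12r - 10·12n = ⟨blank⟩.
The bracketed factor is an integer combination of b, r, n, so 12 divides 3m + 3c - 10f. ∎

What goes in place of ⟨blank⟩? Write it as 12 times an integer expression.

12(3b - 10n + 3r)

Pull the common 12 out of every term: 3·12b + 3·12r - 10·12n = 12(3b - 10n + 3r).
3b - 10n + 3r is an integer, which exhibits the divisibility.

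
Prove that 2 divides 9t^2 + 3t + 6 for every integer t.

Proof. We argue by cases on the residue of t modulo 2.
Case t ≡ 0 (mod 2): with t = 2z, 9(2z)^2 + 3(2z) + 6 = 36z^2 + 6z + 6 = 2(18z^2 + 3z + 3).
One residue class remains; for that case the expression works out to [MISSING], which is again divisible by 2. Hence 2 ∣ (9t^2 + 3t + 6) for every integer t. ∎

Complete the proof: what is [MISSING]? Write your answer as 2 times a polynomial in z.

Only t ≡ 1 (mod 2) is unaccounted for. Put t = 2z+1:
9(2z+1)^2 + 3(2z+1) + 6 expands to 36z^2 + 42z + 18,
and factoring out 2 leaves 2(18z^2 + 21z + 9).

2(18z^2 + 21z + 9)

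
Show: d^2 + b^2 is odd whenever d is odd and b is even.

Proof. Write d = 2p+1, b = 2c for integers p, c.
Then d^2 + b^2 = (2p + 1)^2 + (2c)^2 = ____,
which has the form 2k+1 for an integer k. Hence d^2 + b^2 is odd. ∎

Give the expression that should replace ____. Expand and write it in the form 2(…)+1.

2(2c^2 + 2p^2 + 2p) + 1

Expanding: (2p + 1)^2 + (2c)^2 = 4c^2 + 4p^2 + 4p + 1.
Every term except the constant is even, so this is 2(2c^2 + 2p^2 + 2p) + 1,
and 2c^2 + 2p^2 + 2p ∈ ℤ gives the required form.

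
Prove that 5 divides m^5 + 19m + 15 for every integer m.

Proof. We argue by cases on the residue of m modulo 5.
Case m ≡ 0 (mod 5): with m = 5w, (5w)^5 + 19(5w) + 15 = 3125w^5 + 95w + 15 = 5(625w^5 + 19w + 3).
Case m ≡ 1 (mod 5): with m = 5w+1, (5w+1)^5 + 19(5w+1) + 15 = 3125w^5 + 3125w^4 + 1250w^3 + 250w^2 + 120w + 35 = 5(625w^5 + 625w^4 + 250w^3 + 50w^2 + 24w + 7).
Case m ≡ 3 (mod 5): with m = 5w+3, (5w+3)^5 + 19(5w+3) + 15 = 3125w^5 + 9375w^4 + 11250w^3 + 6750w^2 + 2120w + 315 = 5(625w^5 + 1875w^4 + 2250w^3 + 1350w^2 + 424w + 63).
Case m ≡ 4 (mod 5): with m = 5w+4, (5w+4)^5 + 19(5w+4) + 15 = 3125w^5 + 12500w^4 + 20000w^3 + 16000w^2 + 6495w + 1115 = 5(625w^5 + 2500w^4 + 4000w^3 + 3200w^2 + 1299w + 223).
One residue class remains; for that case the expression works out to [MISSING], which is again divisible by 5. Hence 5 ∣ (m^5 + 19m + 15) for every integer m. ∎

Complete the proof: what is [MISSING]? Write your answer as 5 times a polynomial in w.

5(625w^5 + 1250w^4 + 1000w^3 + 400w^2 + 99w + 17)

The residues treated are {0, 1, 3, 4}, so the missing case is m ≡ 2 (mod 5); write m = 5w+2.
Then (5w+2)^5 + 19(5w+2) + 15 = 3125w^5 + 6250w^4 + 5000w^3 + 2000w^2 + 495w + 85 = 5(625w^5 + 1250w^4 + 1000w^3 + 400w^2 + 99w + 17).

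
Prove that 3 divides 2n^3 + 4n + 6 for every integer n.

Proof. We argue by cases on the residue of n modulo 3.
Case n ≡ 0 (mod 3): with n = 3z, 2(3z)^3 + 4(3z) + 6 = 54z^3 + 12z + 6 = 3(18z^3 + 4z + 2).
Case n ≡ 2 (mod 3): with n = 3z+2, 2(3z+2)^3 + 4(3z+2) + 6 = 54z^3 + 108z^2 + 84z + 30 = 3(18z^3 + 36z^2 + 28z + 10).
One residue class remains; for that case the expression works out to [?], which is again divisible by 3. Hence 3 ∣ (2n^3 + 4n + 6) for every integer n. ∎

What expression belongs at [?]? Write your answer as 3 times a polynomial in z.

3(18z^3 + 18z^2 + 10z + 4)

Only n ≡ 1 (mod 3) is unaccounted for. Put n = 3z+1:
2(3z+1)^3 + 4(3z+1) + 6 expands to 54z^3 + 54z^2 + 30z + 12,
and factoring out 3 leaves 3(18z^3 + 18z^2 + 10z + 4).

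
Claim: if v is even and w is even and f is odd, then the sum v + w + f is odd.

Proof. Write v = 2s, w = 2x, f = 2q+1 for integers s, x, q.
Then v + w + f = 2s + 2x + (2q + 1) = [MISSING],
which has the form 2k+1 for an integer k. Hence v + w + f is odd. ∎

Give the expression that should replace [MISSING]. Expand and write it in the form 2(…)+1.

2(q + s + x) + 1

Expanding: 2s + 2x + (2q + 1) = 2q + 2s + 2x + 1.
Every term except the constant is even, so this is 2(q + s + x) + 1,
and q + s + x ∈ ℤ gives the required form.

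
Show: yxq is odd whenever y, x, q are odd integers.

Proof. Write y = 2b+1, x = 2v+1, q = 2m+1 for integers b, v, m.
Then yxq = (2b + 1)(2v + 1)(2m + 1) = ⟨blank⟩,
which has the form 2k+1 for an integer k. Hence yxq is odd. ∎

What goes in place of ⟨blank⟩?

2(4bmv + 2bm + 2bv + b + 2mv + m + v) + 1

(2b + 1)(2v + 1)(2m + 1) = 8bmv + 4bm + 4bv + 2b + 4mv + 2m + 2v + 1
= 2(4bmv + 2bm + 2bv + b + 2mv + m + v) + 1.
Since 4bmv + 2bm + 2bv + b + 2mv + m + v is an integer, the product is of the form 2k+1 for an integer k.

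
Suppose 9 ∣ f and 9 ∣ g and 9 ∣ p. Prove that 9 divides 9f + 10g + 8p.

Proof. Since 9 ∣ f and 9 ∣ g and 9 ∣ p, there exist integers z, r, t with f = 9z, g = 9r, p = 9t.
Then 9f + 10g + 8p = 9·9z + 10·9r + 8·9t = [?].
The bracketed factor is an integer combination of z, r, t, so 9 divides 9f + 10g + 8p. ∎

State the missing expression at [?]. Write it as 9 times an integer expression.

Pull the common 9 out of every term: 9·9z + 10·9r + 8·9t = 9(10r + 8t + 9z).
10r + 8t + 9z is an integer, which exhibits the divisibility.

9(10r + 8t + 9z)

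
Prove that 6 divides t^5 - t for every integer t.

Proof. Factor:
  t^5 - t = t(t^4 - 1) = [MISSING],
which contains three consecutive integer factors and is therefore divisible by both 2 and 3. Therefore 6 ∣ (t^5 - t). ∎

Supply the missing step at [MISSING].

(t - 1)t(t + 1)(t^2 + 1)

t^4 - 1 = (t^2 - 1)(t^2 + 1), and t^2 - 1 = (t-1)(t+1).
So t(t^4 - 1) = (t - 1)t(t + 1)(t^2 + 1).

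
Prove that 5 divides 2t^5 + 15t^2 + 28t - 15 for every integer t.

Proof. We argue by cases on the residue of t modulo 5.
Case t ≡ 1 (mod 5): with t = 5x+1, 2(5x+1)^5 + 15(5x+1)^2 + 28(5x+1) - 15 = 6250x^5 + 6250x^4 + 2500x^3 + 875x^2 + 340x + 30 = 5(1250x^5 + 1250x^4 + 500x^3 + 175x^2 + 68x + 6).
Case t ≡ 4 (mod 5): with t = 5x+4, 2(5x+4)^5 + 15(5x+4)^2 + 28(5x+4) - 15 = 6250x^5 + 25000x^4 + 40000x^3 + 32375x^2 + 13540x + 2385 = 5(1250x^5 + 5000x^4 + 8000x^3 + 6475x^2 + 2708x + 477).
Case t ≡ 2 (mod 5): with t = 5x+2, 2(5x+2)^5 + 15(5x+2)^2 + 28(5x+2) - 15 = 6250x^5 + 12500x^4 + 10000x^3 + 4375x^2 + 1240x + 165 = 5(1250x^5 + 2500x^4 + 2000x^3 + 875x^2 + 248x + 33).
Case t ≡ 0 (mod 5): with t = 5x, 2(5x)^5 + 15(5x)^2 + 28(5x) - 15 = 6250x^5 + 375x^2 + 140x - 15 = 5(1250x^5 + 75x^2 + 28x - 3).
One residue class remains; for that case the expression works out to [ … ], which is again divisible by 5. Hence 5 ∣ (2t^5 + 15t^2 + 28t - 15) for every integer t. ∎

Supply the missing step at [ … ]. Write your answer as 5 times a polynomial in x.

5(1250x^5 + 3750x^4 + 4500x^3 + 2775x^2 + 928x + 138)

The residues treated are {1, 4, 2, 0}, so the missing case is t ≡ 3 (mod 5); write t = 5x+3.
Then 2(5x+3)^5 + 15(5x+3)^2 + 28(5x+3) - 15 = 6250x^5 + 18750x^4 + 22500x^3 + 13875x^2 + 4640x + 690 = 5(1250x^5 + 3750x^4 + 4500x^3 + 2775x^2 + 928x + 138).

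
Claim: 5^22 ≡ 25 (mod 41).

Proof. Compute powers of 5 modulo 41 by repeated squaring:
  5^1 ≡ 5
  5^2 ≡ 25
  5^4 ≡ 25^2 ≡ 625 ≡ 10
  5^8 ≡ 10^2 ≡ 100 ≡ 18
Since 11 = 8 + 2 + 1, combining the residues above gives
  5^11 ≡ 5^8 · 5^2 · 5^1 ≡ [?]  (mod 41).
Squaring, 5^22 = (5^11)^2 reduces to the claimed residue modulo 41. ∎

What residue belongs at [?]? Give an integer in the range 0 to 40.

36

5^8 · 5^2 · 5^1 ≡ 18 · 25 · 5 = 2250.
2250 mod 41 = 36, so 5^11 ≡ 36 (mod 41).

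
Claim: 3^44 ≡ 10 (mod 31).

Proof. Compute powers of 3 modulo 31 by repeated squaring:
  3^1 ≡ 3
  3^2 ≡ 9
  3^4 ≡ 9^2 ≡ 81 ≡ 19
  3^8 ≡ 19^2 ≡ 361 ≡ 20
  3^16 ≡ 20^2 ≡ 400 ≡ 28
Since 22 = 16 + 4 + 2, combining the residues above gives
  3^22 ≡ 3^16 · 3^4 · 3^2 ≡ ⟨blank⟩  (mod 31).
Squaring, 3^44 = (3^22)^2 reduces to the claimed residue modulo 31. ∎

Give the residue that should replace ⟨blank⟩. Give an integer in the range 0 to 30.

Multiply the listed residues: 28 · 19 · 9 = 532 → 4788.
Reducing modulo 31: 4788 = 154·31 + 14, so 3^22 ≡ 14.

14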